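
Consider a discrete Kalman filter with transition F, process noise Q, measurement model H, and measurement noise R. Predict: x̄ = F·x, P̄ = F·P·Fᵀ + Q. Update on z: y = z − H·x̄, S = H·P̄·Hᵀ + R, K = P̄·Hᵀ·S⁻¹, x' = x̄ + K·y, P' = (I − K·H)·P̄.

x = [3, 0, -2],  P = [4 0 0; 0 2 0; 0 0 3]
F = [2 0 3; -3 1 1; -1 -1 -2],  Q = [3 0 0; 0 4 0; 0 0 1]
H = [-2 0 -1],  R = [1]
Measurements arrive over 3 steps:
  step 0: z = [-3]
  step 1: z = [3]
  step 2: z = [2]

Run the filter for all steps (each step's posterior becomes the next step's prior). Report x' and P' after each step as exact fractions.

step 0: x' = [33/25, -288/25, 17/50], P' = [61/25 54/25 -211/50; 54/25 956/25 -229/50; -211/50 -229/50 811/100]
step 1: x' = [-2467/486, -105019/6318, 23090/3159], P' = [10313/972 24935/972 -10099/486; 24935/972 945233/12636 -323683/6318; -10099/486 -323683/6318 131639/3159]
step 2: x' = [-930958/174679, -687501/174679, 1521929/174679], P' = [7654254/1921469 15685057/1921469 -14301275/1921469; 15685057/1921469 55383848/1921469 -30790022/1921469; -14301275/1921469 -30790022/1921469 28506394/1921469]

step 0: x̄ = F·x = [0, -11, 1]
step 0: P̄ = F·P·Fᵀ + Q = [46 -15 -26; -15 45 4; -26 4 19]
step 0: y = z − H·x̄ = [-2]
step 0: S = H·P̄·Hᵀ + R = [100]
step 0: K = P̄·Hᵀ·S⁻¹ = [-33/50; 13/50; 33/100]
step 0: x' = x̄ + K·y = [33/25, -288/25, 17/50]
step 0: P' = (I − K·H)·P̄ = [61/25 54/25 -211/50; 54/25 956/25 -229/50; -211/50 -229/50 811/100]
step 1: x̄ = F·x = [183/50, -757/50, 238/25]
step 1: P̄ = F·P·Fᵀ + Q = [3511/100 2981/100 -729/50; 2981/100 7551/100 -2509/50; -729/50 -2509/50 1081/25]
step 1: y = z − H·x̄ = [496/25]
step 1: S = H·P̄·Hᵀ + R = [3159/25]
step 1: K = P̄·Hᵀ·S⁻¹ = [-107/243; -236/3159; -352/3159]
step 1: x' = x̄ + K·y = [-2467/486, -105019/6318, 23090/3159]
step 1: P' = (I − K·H)·P̄ = [10313/972 24935/972 -10099/486; 24935/972 945233/12636 -323683/6318; -10099/486 -323683/6318 131639/3159]
step 2: x̄ = F·x = [37199/3159, 6229/1053, 2485/351]
step 2: P̄ = F·P·Fᵀ + Q = [540575/3159 109957/1053 -8213/351; 109957/1053 29576/351 -2950/117; -8213/351 -2950/117 638/39]
step 2: y = z − H·x̄ = [103081/3159]
step 2: S = H·P̄·Hᵀ + R = [1921469/3159]
step 2: K = P̄·Hᵀ·S⁻¹ = [-1007233/1921469; -580092/1921469; 96156/1921469]
step 2: x' = x̄ + K·y = [-930958/174679, -687501/174679, 1521929/174679]
step 2: P' = (I − K·H)·P̄ = [7654254/1921469 15685057/1921469 -14301275/1921469; 15685057/1921469 55383848/1921469 -30790022/1921469; -14301275/1921469 -30790022/1921469 28506394/1921469]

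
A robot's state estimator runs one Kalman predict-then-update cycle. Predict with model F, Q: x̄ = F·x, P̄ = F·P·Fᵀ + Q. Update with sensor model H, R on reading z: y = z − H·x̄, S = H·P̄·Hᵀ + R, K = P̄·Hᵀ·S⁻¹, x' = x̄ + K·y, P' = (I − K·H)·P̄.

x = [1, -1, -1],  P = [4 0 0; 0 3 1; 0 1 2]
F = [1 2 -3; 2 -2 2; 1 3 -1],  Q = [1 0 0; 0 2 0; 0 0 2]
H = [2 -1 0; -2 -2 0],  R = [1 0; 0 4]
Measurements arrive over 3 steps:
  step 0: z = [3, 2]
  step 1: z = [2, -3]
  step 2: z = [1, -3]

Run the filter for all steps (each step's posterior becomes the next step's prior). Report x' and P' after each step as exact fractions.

step 0: x' = [4267/6074, -4798/3037, -10589/6074], P' = [1331/6074 324/3037 929/6074; 324/3037 1650/3037 144/3037; 929/6074 144/3037 99959/6074]
step 1: x' = [16269251/12813428, 11131685/19220142, -17890415/6406714], P' = [1329509/6406714 243483/3203357 220215/3203357; 243483/3203357 4522148/9610071 58666/3203357; 220215/3203357 58666/3203357 17589526/3203357]
step 2: x' = [40749843686/42171580905, 38376279046/42171580905, 61790151823/28114387270], P' = [8736177113/42171580905 3206366008/42171580905 956935757/14057193635; 3206366008/42171580905 19841949758/42171580905 88368582/14057193635; 956935757/14057193635 88368582/14057193635 69446965264/14057193635]

step 0: x̄ = F·x = [2, 2, -1]
step 0: P̄ = F·P·Fᵀ + Q = [23 -6 17; -6 30 -6; 17 -6 29]
step 0: y = z − H·x̄ = [1, 10]
step 0: S = H·P̄·Hᵀ + R = [147 -20; -20 168]
step 0: K = P̄·Hᵀ·S⁻¹ = [1007/3037 -1979/12148; -1002/3037 -987/3037; 785/3037 -1217/12148]
step 0: x' = x̄ + K·y = [4267/6074, -4798/3037, -10589/6074]
step 0: P' = (I − K·H)·P̄ = [1331/6074 324/3037 929/6074; 324/3037 1650/3037 144/3037; 929/6074 144/3037 99959/6074]
step 1: x̄ = F·x = [8421/3037, 3274/3037, -6966/3037]
step 1: P̄ = F·P·Fᵀ + Q = [456899/3037 -304916/3037 158682/3037; -304916/3037 215226/3037 -106080/3037; 158682/3037 -106080/3037 71720/3037]
step 1: y = z − H·x̄ = [-7494/3037, 14279/3037]
step 1: S = H·P̄·Hᵀ + R = [3265523/3037 -787312/3037; -787312/3037 261320/3037]
step 1: K = P̄·Hᵀ·S⁻¹ = [1086026/3203357 -1816475/12813428; -3061250/9610071 -5252597/19220142; 381764/3203357 -278881/6406714]
step 1: x' = x̄ + K·y = [16269251/12813428, 11131685/19220142, -17890415/6406714]
step 1: P' = (I − K·H)·P̄ = [1329509/6406714 243483/3203357 220215/3203357; 243483/3203357 4522148/9610071 58666/3203357; 220215/3203357 58666/3203357 17589526/3203357]
step 2: x̄ = F·x = [415361963/38440284, -80798107/19220142, 74313451/12813428]
step 2: P̄ = F·P·Fᵀ + Q = [1002912157/19220142 -330133235/9610071 124337715/6406714; -330133235/9610071 254393684/9610071 -41450579/3203357; 124337715/6406714 -41450579/3203357 77791821/6406714]
step 2: y = z − H·x̄ = [-79489988/3203357, 65368441/6406714]
step 2: S = H·P̄·Hᵀ + R = [1196787003/3203357 -278923492/3203357; -278923492/3203357 140257818/3203357]
step 2: K = P̄·Hᵀ·S⁻¹ = [4755329406/14057193635 -3980847707/28114387270; -4476405914/14057193635 -3841385961/14057193635; 1825502932/14057193635 -1045304339/28114387270]
step 2: x' = x̄ + K·y = [40749843686/42171580905, 38376279046/42171580905, 61790151823/28114387270]
step 2: P' = (I − K·H)·P̄ = [8736177113/42171580905 3206366008/42171580905 956935757/14057193635; 3206366008/42171580905 19841949758/42171580905 88368582/14057193635; 956935757/14057193635 88368582/14057193635 69446965264/14057193635]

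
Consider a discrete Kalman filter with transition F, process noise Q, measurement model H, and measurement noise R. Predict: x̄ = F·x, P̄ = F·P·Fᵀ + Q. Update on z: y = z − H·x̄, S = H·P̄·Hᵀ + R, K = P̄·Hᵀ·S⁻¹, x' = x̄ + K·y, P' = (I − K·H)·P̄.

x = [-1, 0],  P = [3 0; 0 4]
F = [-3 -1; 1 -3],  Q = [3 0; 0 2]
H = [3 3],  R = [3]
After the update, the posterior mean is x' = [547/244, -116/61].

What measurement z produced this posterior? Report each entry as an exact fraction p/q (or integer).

z = [1]

x̄ = F·x = [3, -1]
P̄ = F·P·Fᵀ + Q = [34 3; 3 41]
S = H·P̄·Hᵀ + R = [732]
K = P̄·Hᵀ·S⁻¹ = [37/244; 11/61]
x' − x̄ = [-185/244, -55/61] = K·y
y = (KᵀK)⁻¹·Kᵀ·(x' − x̄) = [-5]
z = y + H·x̄ = [-5] + [6] = [1]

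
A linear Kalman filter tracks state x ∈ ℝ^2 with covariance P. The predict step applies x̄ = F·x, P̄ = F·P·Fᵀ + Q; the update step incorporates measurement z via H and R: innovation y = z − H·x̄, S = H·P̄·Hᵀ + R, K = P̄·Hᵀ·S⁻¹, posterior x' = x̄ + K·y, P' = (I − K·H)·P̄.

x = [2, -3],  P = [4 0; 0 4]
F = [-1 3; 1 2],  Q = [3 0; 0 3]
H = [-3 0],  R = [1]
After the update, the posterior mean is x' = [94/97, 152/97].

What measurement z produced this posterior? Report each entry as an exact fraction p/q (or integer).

z = [-3]

x̄ = F·x = [-11, -4]
P̄ = F·P·Fᵀ + Q = [43 20; 20 23]
S = H·P̄·Hᵀ + R = [388]
K = P̄·Hᵀ·S⁻¹ = [-129/388; -15/97]
x' − x̄ = [1161/97, 540/97] = K·y
y = (KᵀK)⁻¹·Kᵀ·(x' − x̄) = [-36]
z = y + H·x̄ = [-36] + [33] = [-3]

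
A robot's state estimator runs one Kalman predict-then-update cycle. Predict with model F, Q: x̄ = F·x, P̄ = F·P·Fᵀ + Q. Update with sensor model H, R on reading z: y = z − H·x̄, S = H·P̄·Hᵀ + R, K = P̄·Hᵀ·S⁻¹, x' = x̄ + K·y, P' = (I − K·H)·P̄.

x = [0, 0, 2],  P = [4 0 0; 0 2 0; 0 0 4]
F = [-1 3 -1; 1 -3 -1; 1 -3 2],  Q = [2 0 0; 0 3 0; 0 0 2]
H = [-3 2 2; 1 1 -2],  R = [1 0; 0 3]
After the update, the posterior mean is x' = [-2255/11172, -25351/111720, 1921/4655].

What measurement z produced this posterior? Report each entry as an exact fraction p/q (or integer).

z = [1, -1]

x̄ = F·x = [-2, -2, 4]
P̄ = F·P·Fᵀ + Q = [28 -18 -30; -18 29 14; -30 14 40]
S = H·P̄·Hᵀ + R = [1217 -436; -436 248]
K = P̄·Hᵀ·S⁻¹ = [-353/2793 671/11172; 6827/27930 40351/111720; 302/4655 -1271/4655]
x' − x̄ = [20089/11172, 198089/111720, -16699/4655] = K·y
y = (KᵀK)⁻¹·Kᵀ·(x' − x̄) = [-9, 11]
z = y + H·x̄ = [-9, 11] + [10, -12] = [1, -1]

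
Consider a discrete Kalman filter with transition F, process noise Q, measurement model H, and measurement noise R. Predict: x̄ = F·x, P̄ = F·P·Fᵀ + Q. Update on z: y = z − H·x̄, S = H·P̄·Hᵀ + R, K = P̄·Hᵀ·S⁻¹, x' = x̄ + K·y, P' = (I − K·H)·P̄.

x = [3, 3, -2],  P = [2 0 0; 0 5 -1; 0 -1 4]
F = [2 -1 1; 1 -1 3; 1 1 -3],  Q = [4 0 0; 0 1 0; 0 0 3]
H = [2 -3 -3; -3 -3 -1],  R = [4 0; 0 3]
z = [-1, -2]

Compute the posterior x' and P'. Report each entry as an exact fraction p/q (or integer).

x̄ = F·x = [1, -6, 12]
P̄ = F·P·Fᵀ + Q = [23 25 -17; 25 50 -45; -17 -45 52]
y = z − H·x̄ = [15, -5]
S = H·P̄·Hᵀ + R = [108 -116; -116 790]
K = P̄·Hᵀ·S⁻¹ = [331/8983 -2791/17966; 3385/35932 -3845/17966; -13953/35932 2023/17966]
x' = x̄ + K·y = [41851/17966, -126367/35932, 201659/35932]
P' = (I − K·H)·P̄ = [44197/17966 -38200/8983 52491/8983; -38200/8983 293925/35932 -400305/35932; 52491/8983 -400305/35932 558885/35932]

x' = [41851/17966, -126367/35932, 201659/35932]
P' = [44197/17966 -38200/8983 52491/8983; -38200/8983 293925/35932 -400305/35932; 52491/8983 -400305/35932 558885/35932]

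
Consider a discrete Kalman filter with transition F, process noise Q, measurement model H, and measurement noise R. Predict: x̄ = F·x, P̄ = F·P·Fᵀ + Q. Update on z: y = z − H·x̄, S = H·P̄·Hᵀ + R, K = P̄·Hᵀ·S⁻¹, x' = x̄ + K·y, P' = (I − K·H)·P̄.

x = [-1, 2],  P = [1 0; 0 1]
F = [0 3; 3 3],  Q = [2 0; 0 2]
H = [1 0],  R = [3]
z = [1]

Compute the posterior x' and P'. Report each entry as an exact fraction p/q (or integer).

x̄ = F·x = [6, 3]
P̄ = F·P·Fᵀ + Q = [11 9; 9 20]
y = z − H·x̄ = [-5]
S = H·P̄·Hᵀ + R = [14]
K = P̄·Hᵀ·S⁻¹ = [11/14; 9/14]
x' = x̄ + K·y = [29/14, -3/14]
P' = (I − K·H)·P̄ = [33/14 27/14; 27/14 199/14]

x' = [29/14, -3/14]
P' = [33/14 27/14; 27/14 199/14]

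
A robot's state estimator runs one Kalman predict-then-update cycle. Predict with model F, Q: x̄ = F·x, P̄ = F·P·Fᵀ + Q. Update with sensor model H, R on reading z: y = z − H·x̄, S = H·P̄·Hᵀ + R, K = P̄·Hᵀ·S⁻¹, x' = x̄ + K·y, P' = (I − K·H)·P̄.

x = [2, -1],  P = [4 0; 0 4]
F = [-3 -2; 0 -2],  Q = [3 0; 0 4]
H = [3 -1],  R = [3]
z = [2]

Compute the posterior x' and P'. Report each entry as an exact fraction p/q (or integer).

x' = [348/211, 646/211]
P' = [1009/422 1290/211; 1290/211 3828/211]

x̄ = F·x = [-4, 2]
P̄ = F·P·Fᵀ + Q = [55 16; 16 20]
y = z − H·x̄ = [16]
S = H·P̄·Hᵀ + R = [422]
K = P̄·Hᵀ·S⁻¹ = [149/422; 14/211]
x' = x̄ + K·y = [348/211, 646/211]
P' = (I − K·H)·P̄ = [1009/422 1290/211; 1290/211 3828/211]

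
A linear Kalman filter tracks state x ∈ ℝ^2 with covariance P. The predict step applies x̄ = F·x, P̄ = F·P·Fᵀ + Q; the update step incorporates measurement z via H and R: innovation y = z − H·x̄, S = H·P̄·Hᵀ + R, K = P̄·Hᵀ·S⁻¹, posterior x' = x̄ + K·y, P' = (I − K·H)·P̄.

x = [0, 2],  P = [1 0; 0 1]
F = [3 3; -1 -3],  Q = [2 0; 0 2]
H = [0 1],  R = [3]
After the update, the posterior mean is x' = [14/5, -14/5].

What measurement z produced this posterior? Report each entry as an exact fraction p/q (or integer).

z = [-2]

x̄ = F·x = [6, -6]
P̄ = F·P·Fᵀ + Q = [20 -12; -12 12]
S = H·P̄·Hᵀ + R = [15]
K = P̄·Hᵀ·S⁻¹ = [-4/5; 4/5]
x' − x̄ = [-16/5, 16/5] = K·y
y = (KᵀK)⁻¹·Kᵀ·(x' − x̄) = [4]
z = y + H·x̄ = [4] + [-6] = [-2]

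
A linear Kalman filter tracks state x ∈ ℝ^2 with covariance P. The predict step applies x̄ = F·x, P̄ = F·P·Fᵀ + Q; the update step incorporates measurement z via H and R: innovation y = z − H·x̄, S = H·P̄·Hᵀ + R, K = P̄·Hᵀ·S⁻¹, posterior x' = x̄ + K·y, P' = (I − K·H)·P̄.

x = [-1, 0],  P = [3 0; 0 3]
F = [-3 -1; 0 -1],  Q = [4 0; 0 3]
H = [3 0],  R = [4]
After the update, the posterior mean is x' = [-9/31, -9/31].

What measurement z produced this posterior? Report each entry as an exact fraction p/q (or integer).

x̄ = F·x = [3, 0]
P̄ = F·P·Fᵀ + Q = [34 3; 3 6]
S = H·P̄·Hᵀ + R = [310]
K = P̄·Hᵀ·S⁻¹ = [51/155; 9/310]
x' − x̄ = [-102/31, -9/31] = K·y
y = (KᵀK)⁻¹·Kᵀ·(x' − x̄) = [-10]
z = y + H·x̄ = [-10] + [9] = [-1]

z = [-1]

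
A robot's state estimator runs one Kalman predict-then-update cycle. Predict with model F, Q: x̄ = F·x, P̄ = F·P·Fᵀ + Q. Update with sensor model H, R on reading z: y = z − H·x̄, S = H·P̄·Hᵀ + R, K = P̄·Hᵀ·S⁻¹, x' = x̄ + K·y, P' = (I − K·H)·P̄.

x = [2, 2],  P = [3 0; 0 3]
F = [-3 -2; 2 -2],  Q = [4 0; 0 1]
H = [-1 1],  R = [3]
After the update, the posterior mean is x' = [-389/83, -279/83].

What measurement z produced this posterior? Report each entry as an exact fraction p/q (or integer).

z = [1]

x̄ = F·x = [-10, 0]
P̄ = F·P·Fᵀ + Q = [43 -6; -6 25]
S = H·P̄·Hᵀ + R = [83]
K = P̄·Hᵀ·S⁻¹ = [-49/83; 31/83]
x' − x̄ = [441/83, -279/83] = K·y
y = (KᵀK)⁻¹·Kᵀ·(x' − x̄) = [-9]
z = y + H·x̄ = [-9] + [10] = [1]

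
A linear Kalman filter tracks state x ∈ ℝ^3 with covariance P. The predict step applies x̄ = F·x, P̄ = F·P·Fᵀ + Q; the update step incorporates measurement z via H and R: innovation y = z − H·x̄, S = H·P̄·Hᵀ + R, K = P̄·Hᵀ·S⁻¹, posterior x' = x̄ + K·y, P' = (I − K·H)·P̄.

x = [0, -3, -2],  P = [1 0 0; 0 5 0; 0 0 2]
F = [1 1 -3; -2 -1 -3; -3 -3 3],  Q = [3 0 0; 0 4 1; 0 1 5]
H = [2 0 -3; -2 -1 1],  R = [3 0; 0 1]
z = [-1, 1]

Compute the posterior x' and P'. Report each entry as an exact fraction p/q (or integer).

x̄ = F·x = [3, 9, 3]
P̄ = F·P·Fᵀ + Q = [27 11 -36; 11 31 4; -36 4 77]
y = z − H·x̄ = [2, 13]
S = H·P̄·Hᵀ + R = [1236 -637; -637 397]
K = P̄·Hᵀ·S⁻¹ = [-23/84923 -21642/84923; -27243/84923 -54194/84923; -27926/84923 -13791/84923]
x' = x̄ + K·y = [-26623/84923, 5299/84923, 19634/84923]
P' = (I − K·H)·P̄ = [110805/84923 -126075/84923 73893/84923; -126075/84923 249537/84923 -56807/84923; 73893/84923 -56807/84923 77188/84923]

x' = [-26623/84923, 5299/84923, 19634/84923]
P' = [110805/84923 -126075/84923 73893/84923; -126075/84923 249537/84923 -56807/84923; 73893/84923 -56807/84923 77188/84923]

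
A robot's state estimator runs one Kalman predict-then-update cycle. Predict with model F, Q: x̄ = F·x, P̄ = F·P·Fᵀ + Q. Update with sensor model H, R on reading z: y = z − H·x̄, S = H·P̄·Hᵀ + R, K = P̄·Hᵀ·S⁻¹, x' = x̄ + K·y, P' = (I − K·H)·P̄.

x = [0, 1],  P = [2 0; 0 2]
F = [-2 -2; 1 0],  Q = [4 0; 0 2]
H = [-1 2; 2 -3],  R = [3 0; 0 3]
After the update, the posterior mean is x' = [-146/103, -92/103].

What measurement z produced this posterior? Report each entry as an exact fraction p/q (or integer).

x̄ = F·x = [-2, 0]
P̄ = F·P·Fᵀ + Q = [20 -4; -4 4]
S = H·P̄·Hᵀ + R = [55 -92; -92 167]
K = P̄·Hᵀ·S⁻¹ = [108/721 284/721; 164/721 4/721]
x' − x̄ = [60/103, -92/103] = K·y
y = (KᵀK)⁻¹·Kᵀ·(x' − x̄) = [-4, 3]
z = y + H·x̄ = [-4, 3] + [2, -4] = [-2, -1]

z = [-2, -1]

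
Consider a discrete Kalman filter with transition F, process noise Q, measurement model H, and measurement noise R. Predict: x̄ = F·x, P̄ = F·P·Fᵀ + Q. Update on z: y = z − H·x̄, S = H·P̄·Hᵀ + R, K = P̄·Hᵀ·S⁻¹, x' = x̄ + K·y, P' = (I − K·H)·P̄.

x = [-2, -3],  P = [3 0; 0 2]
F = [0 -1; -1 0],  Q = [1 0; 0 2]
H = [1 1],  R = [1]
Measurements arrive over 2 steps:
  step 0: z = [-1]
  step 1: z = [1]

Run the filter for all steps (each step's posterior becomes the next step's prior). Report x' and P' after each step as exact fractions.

step 0: x̄ = F·x = [3, 2]
step 0: P̄ = F·P·Fᵀ + Q = [3 0; 0 5]
step 0: y = z − H·x̄ = [-6]
step 0: S = H·P̄·Hᵀ + R = [9]
step 0: K = P̄·Hᵀ·S⁻¹ = [1/3; 5/9]
step 0: x' = x̄ + K·y = [1, -4/3]
step 0: P' = (I − K·H)·P̄ = [2 -5/3; -5/3 20/9]
step 1: x̄ = F·x = [4/3, -1]
step 1: P̄ = F·P·Fᵀ + Q = [29/9 -5/3; -5/3 4]
step 1: y = z − H·x̄ = [2/3]
step 1: S = H·P̄·Hᵀ + R = [44/9]
step 1: K = P̄·Hᵀ·S⁻¹ = [7/22; 21/44]
step 1: x' = x̄ + K·y = [17/11, -15/22]
step 1: P' = (I − K·H)·P̄ = [30/11 -53/22; -53/22 127/44]

step 0: x' = [1, -4/3], P' = [2 -5/3; -5/3 20/9]
step 1: x' = [17/11, -15/22], P' = [30/11 -53/22; -53/22 127/44]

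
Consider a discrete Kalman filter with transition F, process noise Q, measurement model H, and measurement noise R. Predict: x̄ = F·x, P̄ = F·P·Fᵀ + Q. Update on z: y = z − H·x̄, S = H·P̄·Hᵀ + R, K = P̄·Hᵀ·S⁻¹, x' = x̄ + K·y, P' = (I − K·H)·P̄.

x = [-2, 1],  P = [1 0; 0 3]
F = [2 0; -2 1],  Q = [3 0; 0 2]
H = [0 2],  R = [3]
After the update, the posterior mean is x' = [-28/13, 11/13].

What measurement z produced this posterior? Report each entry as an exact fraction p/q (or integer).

z = [1]

x̄ = F·x = [-4, 5]
P̄ = F·P·Fᵀ + Q = [7 -4; -4 9]
S = H·P̄·Hᵀ + R = [39]
K = P̄·Hᵀ·S⁻¹ = [-8/39; 6/13]
x' − x̄ = [24/13, -54/13] = K·y
y = (KᵀK)⁻¹·Kᵀ·(x' − x̄) = [-9]
z = y + H·x̄ = [-9] + [10] = [1]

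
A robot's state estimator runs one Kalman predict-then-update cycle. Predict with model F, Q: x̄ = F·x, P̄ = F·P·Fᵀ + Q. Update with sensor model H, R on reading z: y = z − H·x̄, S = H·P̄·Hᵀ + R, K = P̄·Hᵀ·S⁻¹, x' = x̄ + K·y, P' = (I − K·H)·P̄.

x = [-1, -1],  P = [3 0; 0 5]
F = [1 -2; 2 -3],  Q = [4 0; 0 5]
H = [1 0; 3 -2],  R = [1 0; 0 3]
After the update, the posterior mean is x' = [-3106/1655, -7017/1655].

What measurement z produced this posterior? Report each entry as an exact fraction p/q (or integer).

z = [-2, 3]

x̄ = F·x = [1, 1]
P̄ = F·P·Fᵀ + Q = [27 36; 36 62]
S = H·P̄·Hᵀ + R = [28 9; 9 62]
K = P̄·Hᵀ·S⁻¹ = [1593/1655 9/1655; 2376/1655 -772/1655]
x' − x̄ = [-4761/1655, -8672/1655] = K·y
y = (KᵀK)⁻¹·Kᵀ·(x' − x̄) = [-3, 2]
z = y + H·x̄ = [-3, 2] + [1, 1] = [-2, 3]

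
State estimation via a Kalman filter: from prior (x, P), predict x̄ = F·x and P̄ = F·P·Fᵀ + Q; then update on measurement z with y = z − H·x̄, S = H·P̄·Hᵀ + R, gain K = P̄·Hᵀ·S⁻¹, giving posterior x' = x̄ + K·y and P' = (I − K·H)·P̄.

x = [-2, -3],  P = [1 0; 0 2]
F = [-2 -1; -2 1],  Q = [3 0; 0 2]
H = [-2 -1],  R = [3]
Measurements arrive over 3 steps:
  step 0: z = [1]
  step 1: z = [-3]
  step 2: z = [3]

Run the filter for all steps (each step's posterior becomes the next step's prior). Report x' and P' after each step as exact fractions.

step 0: x' = [13/11, -137/55], P' = [19/11 -26/11; -26/11 296/55]
step 1: x' = [5911/3091, -3803/3091], P' = [8457/3091 -14736/3091; -14736/3091 33894/3091]
step 2: x' = [-294309/214061, -120735/214061], P' = [829965/214061 -1551822/214061; -1551822/214061 3501792/214061]

step 0: x̄ = F·x = [7, 1]
step 0: P̄ = F·P·Fᵀ + Q = [9 2; 2 8]
step 0: y = z − H·x̄ = [16]
step 0: S = H·P̄·Hᵀ + R = [55]
step 0: K = P̄·Hᵀ·S⁻¹ = [-4/11; -12/55]
step 0: x' = x̄ + K·y = [13/11, -137/55]
step 0: P' = (I − K·H)·P̄ = [19/11 -26/11; -26/11 296/55]
step 1: x̄ = F·x = [7/55, -267/55]
step 1: P̄ = F·P·Fᵀ + Q = [321/55 84/55; 84/55 1306/55]
step 1: y = z − H·x̄ = [-38/5]
step 1: S = H·P̄·Hᵀ + R = [281/5]
step 1: K = P̄·Hᵀ·S⁻¹ = [-66/281; -134/281]
step 1: x' = x̄ + K·y = [5911/3091, -3803/3091]
step 1: P' = (I − K·H)·P̄ = [8457/3091 -14736/3091; -14736/3091 33894/3091]
step 2: x̄ = F·x = [-729/281, -15625/3091]
step 2: P̄ = F·P·Fᵀ + Q = [1641/281 -6/281; -6/281 132848/3091]
step 2: y = z − H·x̄ = [-22390/3091]
step 2: S = H·P̄·Hᵀ + R = [214061/3091]
step 2: K = P̄·Hᵀ·S⁻¹ = [-36036/214061; -132716/214061]
step 2: x' = x̄ + K·y = [-294309/214061, -120735/214061]
step 2: P' = (I − K·H)·P̄ = [829965/214061 -1551822/214061; -1551822/214061 3501792/214061]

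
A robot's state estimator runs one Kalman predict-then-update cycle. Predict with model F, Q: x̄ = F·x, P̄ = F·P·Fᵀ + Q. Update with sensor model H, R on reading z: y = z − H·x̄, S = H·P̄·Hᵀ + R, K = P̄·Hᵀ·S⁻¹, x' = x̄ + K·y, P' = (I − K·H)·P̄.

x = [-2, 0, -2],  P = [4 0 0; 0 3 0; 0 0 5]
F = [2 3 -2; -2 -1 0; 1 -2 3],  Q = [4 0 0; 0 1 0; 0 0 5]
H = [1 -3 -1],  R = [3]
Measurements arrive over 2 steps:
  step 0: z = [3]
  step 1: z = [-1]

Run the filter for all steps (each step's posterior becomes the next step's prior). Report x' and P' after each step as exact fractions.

step 0: x' = [637/267, 1555/534, -2486/267], P' = [1327/267 878/267 -1580/267; 878/267 3791/534 -4684/267; -1580/267 -4684/267 12622/267]
step 1: x' = [-95425/181858, -78935/545574, 76840/90929], P' = [1035093/181858 910557/181858 -950031/90929; 910557/181858 11818783/1091148 -2475928/90929; -950031/90929 -2475928/90929 6578130/90929]

step 0: x̄ = F·x = [0, 4, -8]
step 0: P̄ = F·P·Fᵀ + Q = [67 -25 -40; -25 20 -2; -40 -2 66]
step 0: y = z − H·x̄ = [7]
step 0: S = H·P̄·Hᵀ + R = [534]
step 0: K = P̄·Hᵀ·S⁻¹ = [91/267; -83/534; -50/267]
step 0: x' = x̄ + K·y = [637/267, 1555/534, -2486/267]
step 0: P' = (I − K·H)·P̄ = [1327/267 878/267 -1580/267; 878/267 3791/534 -4684/267; -1580/267 -4684/267 12622/267]
step 1: x̄ = F·x = [5719/178, -4103/534, -2792/89]
step 1: P̄ = F·P·Fᵀ + Q = [102205/178 -22471/178 -50847/89; -22471/178 21965/534 9101/89; -50847/89 9101/89 55686/89]
step 1: y = z − H·x̄ = [-7792/89]
step 1: S = H·P̄·Hᵀ + R = [363716/89]
step 1: K = P̄·Hᵀ·S⁻¹ = [33914/90929; -31319/363716; -33459/90929]
step 1: x' = x̄ + K·y = [-95425/181858, -78935/545574, 76840/90929]
step 1: P' = (I − K·H)·P̄ = [1035093/181858 910557/181858 -950031/90929; 910557/181858 11818783/1091148 -2475928/90929; -950031/90929 -2475928/90929 6578130/90929]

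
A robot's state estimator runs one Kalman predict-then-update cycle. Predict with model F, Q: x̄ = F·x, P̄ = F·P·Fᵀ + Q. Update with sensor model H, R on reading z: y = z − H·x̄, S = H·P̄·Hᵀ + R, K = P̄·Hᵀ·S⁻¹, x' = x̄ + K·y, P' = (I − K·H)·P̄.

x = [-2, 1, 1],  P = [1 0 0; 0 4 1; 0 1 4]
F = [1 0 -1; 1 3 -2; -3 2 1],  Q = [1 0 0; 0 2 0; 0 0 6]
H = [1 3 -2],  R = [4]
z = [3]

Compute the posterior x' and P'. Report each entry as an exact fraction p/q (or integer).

x' = [-309/481, 68/13, 2952/481]
P' = [1122/481 -48/13 -2187/481; -48/13 226/13 309/13; -2187/481 309/13 16158/481]

x̄ = F·x = [-3, -1, 9]
P̄ = F·P·Fᵀ + Q = [6 6 -9; 6 43 12; -9 12 39]
y = z − H·x̄ = [27]
S = H·P̄·Hᵀ + R = [481]
K = P̄·Hᵀ·S⁻¹ = [42/481; 3/13; -51/481]
x' = x̄ + K·y = [-309/481, 68/13, 2952/481]
P' = (I − K·H)·P̄ = [1122/481 -48/13 -2187/481; -48/13 226/13 309/13; -2187/481 309/13 16158/481]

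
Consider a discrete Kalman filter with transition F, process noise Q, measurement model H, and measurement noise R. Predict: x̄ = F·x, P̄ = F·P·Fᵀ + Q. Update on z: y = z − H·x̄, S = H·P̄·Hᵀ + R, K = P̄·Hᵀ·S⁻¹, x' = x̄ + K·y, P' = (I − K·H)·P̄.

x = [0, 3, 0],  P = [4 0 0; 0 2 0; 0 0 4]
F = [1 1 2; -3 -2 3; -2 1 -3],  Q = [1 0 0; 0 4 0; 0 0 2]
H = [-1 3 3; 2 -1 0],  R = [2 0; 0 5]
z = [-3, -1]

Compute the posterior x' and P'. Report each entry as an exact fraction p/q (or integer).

x' = [-31414/28345, -91038/28345, 54569/28345]
P' = [371166/28345 694252/28345 -569896/28345; 694252/28345 1405844/28345 -1171912/28345; -569896/28345 -1171912/28345 985876/28345]

x̄ = F·x = [3, -6, 3]
P̄ = F·P·Fᵀ + Q = [23 8 -30; 8 84 -16; -30 -16 56]
y = z − H·x̄ = [9, -13]
S = H·P̄·Hᵀ + R = [1129 -374; -374 149]
K = P̄·Hᵀ·S⁻¹ = [951/28345 9616/28345; 3772/28345 -3468/28345; 5894/28345 6424/28345]
x' = x̄ + K·y = [-31414/28345, -91038/28345, 54569/28345]
P' = (I − K·H)·P̄ = [371166/28345 694252/28345 -569896/28345; 694252/28345 1405844/28345 -1171912/28345; -569896/28345 -1171912/28345 985876/28345]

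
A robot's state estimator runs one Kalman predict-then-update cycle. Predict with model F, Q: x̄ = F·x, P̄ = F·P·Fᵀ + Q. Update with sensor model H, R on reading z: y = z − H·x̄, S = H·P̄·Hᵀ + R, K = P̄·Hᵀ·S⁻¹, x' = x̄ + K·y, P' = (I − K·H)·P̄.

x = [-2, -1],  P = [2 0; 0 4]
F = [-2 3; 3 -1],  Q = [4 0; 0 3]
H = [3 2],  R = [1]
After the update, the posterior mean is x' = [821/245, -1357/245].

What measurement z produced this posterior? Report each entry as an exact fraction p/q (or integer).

z = [-1]

x̄ = F·x = [1, -5]
P̄ = F·P·Fᵀ + Q = [48 -24; -24 25]
S = H·P̄·Hᵀ + R = [245]
K = P̄·Hᵀ·S⁻¹ = [96/245; -22/245]
x' − x̄ = [576/245, -132/245] = K·y
y = (KᵀK)⁻¹·Kᵀ·(x' − x̄) = [6]
z = y + H·x̄ = [6] + [-7] = [-1]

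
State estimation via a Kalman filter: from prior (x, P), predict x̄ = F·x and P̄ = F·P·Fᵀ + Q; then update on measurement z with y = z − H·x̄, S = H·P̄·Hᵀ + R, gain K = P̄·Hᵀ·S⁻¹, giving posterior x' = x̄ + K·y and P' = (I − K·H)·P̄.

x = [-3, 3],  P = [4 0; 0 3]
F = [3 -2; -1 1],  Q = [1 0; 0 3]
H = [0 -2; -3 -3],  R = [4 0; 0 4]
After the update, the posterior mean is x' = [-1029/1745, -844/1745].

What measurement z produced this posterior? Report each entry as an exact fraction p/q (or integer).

z = [2, 3]

x̄ = F·x = [-15, 6]
P̄ = F·P·Fᵀ + Q = [49 -18; -18 10]
S = H·P̄·Hᵀ + R = [44 -48; -48 211]
K = P̄·Hᵀ·S⁻¹ = [783/1745 -591/1745; -767/1745 24/1745]
x' − x̄ = [25146/1745, -11314/1745] = K·y
y = (KᵀK)⁻¹·Kᵀ·(x' − x̄) = [14, -24]
z = y + H·x̄ = [14, -24] + [-12, 27] = [2, 3]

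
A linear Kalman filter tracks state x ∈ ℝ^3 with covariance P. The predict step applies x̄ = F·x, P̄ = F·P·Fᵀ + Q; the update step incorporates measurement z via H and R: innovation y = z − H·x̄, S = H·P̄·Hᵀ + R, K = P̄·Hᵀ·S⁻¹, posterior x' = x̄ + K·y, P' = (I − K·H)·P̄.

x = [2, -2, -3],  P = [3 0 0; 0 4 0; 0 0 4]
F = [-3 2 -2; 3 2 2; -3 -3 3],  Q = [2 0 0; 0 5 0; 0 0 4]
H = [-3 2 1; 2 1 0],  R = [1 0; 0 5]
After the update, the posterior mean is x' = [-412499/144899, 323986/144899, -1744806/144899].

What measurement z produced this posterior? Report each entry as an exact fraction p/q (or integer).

z = [1, -3]

x̄ = F·x = [-4, -4, -9]
P̄ = F·P·Fᵀ + Q = [61 -27 -21; -27 64 -27; -21 -27 103]
S = H·P̄·Hᵀ + R = [1251 -334; -334 205]
K = P̄·Hᵀ·S⁻¹ = [-21160/144899 32673/144899; 40650/144899 73298/144899; -86/144899 -48911/144899]
x' − x̄ = [167097/144899, 903582/144899, -440715/144899] = K·y
y = (KᵀK)⁻¹·Kᵀ·(x' − x̄) = [6, 9]
z = y + H·x̄ = [6, 9] + [-5, -12] = [1, -3]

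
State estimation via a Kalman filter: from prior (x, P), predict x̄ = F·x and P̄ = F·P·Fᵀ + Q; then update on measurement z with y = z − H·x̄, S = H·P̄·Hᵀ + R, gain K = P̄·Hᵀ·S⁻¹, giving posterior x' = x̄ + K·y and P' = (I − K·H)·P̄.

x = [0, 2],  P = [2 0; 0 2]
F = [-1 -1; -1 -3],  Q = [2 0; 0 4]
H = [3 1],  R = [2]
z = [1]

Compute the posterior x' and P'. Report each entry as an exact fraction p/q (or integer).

x' = [41/64, -9/8]
P' = [23/32 -7/4; -7/4 6]

x̄ = F·x = [-2, -6]
P̄ = F·P·Fᵀ + Q = [6 8; 8 24]
y = z − H·x̄ = [13]
S = H·P̄·Hᵀ + R = [128]
K = P̄·Hᵀ·S⁻¹ = [13/64; 3/8]
x' = x̄ + K·y = [41/64, -9/8]
P' = (I − K·H)·P̄ = [23/32 -7/4; -7/4 6]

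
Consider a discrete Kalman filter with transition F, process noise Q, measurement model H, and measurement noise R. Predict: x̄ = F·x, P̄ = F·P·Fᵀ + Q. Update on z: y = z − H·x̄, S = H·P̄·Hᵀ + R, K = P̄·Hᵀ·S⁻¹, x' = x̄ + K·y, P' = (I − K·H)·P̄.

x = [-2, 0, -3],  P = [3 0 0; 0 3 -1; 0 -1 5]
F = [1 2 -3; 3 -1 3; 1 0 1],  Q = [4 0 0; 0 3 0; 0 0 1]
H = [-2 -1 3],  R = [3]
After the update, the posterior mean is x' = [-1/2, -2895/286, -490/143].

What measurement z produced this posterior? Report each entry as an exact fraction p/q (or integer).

z = [1]

x̄ = F·x = [7, -15, -5]
P̄ = F·P·Fᵀ + Q = [76 -51 -14; -51 84 25; -14 25 9]
S = H·P̄·Hᵀ + R = [286]
K = P̄·Hᵀ·S⁻¹ = [-1/2; 93/286; 15/143]
x' − x̄ = [-15/2, 1395/286, 225/143] = K·y
y = (KᵀK)⁻¹·Kᵀ·(x' − x̄) = [15]
z = y + H·x̄ = [15] + [-14] = [1]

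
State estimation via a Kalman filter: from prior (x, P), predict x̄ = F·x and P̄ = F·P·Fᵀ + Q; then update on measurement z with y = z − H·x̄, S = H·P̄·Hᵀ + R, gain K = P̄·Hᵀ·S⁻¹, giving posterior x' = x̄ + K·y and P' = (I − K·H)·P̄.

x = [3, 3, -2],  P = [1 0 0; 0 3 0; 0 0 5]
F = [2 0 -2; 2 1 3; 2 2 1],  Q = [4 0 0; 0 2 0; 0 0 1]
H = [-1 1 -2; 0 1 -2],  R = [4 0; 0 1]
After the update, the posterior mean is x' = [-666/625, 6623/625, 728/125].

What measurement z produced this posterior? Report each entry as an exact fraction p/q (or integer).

z = [1, -1]

x̄ = F·x = [10, 3, 10]
P̄ = F·P·Fᵀ + Q = [28 -26 -6; -26 54 25; -6 25 22]
S = H·P̄·Hᵀ + R = [102 56; 56 43]
K = P̄·Hᵀ·S⁻¹ = [-511/625 462/625; 533/625 -636/625; 101/250 -121/125]
x' − x̄ = [-6916/625, 4748/625, -522/125] = K·y
y = (KᵀK)⁻¹·Kᵀ·(x' − x̄) = [28, 16]
z = y + H·x̄ = [28, 16] + [-27, -17] = [1, -1]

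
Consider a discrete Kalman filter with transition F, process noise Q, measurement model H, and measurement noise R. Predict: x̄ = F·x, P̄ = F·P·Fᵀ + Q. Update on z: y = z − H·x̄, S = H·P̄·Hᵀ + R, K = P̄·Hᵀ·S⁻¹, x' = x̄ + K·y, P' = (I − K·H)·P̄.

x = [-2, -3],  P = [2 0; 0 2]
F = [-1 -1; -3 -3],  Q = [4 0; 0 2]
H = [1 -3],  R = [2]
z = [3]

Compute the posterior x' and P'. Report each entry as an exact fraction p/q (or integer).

x̄ = F·x = [5, 15]
P̄ = F·P·Fᵀ + Q = [8 12; 12 38]
y = z − H·x̄ = [43]
S = H·P̄·Hᵀ + R = [280]
K = P̄·Hᵀ·S⁻¹ = [-1/10; -51/140]
x' = x̄ + K·y = [7/10, -93/140]
P' = (I − K·H)·P̄ = [26/5 9/5; 9/5 59/70]

x' = [7/10, -93/140]
P' = [26/5 9/5; 9/5 59/70]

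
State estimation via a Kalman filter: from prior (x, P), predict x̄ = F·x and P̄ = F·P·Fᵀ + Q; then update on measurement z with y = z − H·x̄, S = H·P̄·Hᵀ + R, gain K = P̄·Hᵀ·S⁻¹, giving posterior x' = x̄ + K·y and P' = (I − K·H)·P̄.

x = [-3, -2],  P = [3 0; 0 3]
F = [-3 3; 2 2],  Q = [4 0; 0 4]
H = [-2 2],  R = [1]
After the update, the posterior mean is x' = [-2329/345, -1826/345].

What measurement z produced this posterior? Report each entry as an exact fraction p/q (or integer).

z = [3]

x̄ = F·x = [3, -10]
P̄ = F·P·Fᵀ + Q = [58 0; 0 28]
S = H·P̄·Hᵀ + R = [345]
K = P̄·Hᵀ·S⁻¹ = [-116/345; 56/345]
x' − x̄ = [-3364/345, 1624/345] = K·y
y = (KᵀK)⁻¹·Kᵀ·(x' − x̄) = [29]
z = y + H·x̄ = [29] + [-26] = [3]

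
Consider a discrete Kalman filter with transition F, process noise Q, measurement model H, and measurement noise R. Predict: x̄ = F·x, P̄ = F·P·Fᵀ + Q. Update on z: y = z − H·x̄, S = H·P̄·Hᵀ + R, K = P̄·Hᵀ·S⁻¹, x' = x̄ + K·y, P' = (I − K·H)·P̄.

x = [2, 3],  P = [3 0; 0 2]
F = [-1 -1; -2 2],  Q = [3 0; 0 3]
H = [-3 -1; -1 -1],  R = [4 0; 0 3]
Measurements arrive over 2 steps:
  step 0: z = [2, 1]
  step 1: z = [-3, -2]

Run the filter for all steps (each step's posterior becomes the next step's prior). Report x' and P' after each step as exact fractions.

step 0: x' = [-1787/1193, 1743/1193], P' = [1356/1193 -2316/1193; -2316/1193 5856/1193]
step 1: x' = [17203/52790, 21241/10558], P' = [480021/369530 -176343/73906; -176343/73906 444105/73906]

step 0: x̄ = F·x = [-5, 2]
step 0: P̄ = F·P·Fᵀ + Q = [8 2; 2 23]
step 0: y = z − H·x̄ = [-11, -2]
step 0: S = H·P̄·Hᵀ + R = [111 55; 55 38]
step 0: K = P̄·Hᵀ·S⁻¹ = [-438/1193 320/1193; 273/1193 -1180/1193]
step 0: x' = x̄ + K·y = [-1787/1193, 1743/1193]
step 0: P' = (I − K·H)·P̄ = [1356/1193 -2316/1193; -2316/1193 5856/1193]
step 1: x̄ = F·x = [44/1193, 7060/1193]
step 1: P̄ = F·P·Fᵀ + Q = [6159/1193 -9000/1193; -9000/1193 50955/1193]
step 1: y = z − H·x̄ = [3613/1193, 4718/1193]
step 1: S = H·P̄·Hᵀ + R = [57158/1193 33432/1193; 33432/1193 42693/1193]
step 1: K = P̄·Hᵀ·S⁻¹ = [-19941/52790 66949/184765; 3033/10558 -44627/36953]
step 1: x' = x̄ + K·y = [17203/52790, 21241/10558]
step 1: P' = (I − K·H)·P̄ = [480021/369530 -176343/73906; -176343/73906 444105/73906]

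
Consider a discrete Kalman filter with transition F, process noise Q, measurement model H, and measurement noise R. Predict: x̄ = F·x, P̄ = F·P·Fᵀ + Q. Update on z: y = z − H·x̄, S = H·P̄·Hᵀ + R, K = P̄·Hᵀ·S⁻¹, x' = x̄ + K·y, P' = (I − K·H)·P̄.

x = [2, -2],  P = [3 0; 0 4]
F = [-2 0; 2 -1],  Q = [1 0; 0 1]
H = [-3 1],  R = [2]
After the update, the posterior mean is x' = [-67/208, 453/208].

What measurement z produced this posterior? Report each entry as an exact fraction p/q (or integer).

x̄ = F·x = [-4, 6]
P̄ = F·P·Fᵀ + Q = [13 -12; -12 17]
S = H·P̄·Hᵀ + R = [208]
K = P̄·Hᵀ·S⁻¹ = [-51/208; 53/208]
x' − x̄ = [765/208, -795/208] = K·y
y = (KᵀK)⁻¹·Kᵀ·(x' − x̄) = [-15]
z = y + H·x̄ = [-15] + [18] = [3]

z = [3]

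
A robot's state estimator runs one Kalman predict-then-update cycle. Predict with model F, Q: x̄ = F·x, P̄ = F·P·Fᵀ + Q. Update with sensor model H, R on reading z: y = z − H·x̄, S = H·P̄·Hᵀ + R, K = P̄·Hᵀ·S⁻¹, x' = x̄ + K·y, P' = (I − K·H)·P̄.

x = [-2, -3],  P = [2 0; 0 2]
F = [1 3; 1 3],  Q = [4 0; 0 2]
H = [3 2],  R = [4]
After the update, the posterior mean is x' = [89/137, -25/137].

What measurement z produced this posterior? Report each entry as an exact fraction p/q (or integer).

z = [2]

x̄ = F·x = [-11, -11]
P̄ = F·P·Fᵀ + Q = [24 20; 20 22]
S = H·P̄·Hᵀ + R = [548]
K = P̄·Hᵀ·S⁻¹ = [28/137; 26/137]
x' − x̄ = [1596/137, 1482/137] = K·y
y = (KᵀK)⁻¹·Kᵀ·(x' − x̄) = [57]
z = y + H·x̄ = [57] + [-55] = [2]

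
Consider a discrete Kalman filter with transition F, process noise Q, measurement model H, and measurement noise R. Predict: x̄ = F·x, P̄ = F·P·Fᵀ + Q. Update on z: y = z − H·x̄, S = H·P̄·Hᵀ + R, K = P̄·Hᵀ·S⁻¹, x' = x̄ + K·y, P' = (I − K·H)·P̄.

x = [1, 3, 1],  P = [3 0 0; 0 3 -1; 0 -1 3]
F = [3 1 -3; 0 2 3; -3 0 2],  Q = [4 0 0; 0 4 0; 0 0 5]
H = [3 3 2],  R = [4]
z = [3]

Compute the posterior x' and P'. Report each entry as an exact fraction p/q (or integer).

x̄ = F·x = [3, 9, -1]
P̄ = F·P·Fᵀ + Q = [67 -18 -47; -18 31 14; -47 14 44]
y = z − H·x̄ = [-31]
S = H·P̄·Hᵀ + R = [342]
K = P̄·Hᵀ·S⁻¹ = [53/342; 67/342; -11/342]
x' = x̄ + K·y = [-617/342, 1001/342, -1/342]
P' = (I − K·H)·P̄ = [20105/342 -9707/342 -15491/342; -9707/342 6113/342 5525/342; -15491/342 5525/342 14927/342]

x' = [-617/342, 1001/342, -1/342]
P' = [20105/342 -9707/342 -15491/342; -9707/342 6113/342 5525/342; -15491/342 5525/342 14927/342]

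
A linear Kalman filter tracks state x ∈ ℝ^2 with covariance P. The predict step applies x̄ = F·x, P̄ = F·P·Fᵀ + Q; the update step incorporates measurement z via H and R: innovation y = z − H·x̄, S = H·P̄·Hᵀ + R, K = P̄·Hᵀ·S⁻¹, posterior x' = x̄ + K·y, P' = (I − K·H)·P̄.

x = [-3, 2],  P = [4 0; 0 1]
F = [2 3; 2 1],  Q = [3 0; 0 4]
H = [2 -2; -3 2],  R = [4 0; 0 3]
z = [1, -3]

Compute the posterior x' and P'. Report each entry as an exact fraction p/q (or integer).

x' = [37/106, -579/742]
P' = [239/53 300/53; 300/53 2787/371]

x̄ = F·x = [0, -4]
P̄ = F·P·Fᵀ + Q = [28 19; 19 21]
y = z − H·x̄ = [-7, 5]
S = H·P̄·Hᵀ + R = [48 -62; -62 111]
K = P̄·Hᵀ·S⁻¹ = [-61/106 -39/53; -687/742 -242/371]
x' = x̄ + K·y = [37/106, -579/742]
P' = (I − K·H)·P̄ = [239/53 300/53; 300/53 2787/371]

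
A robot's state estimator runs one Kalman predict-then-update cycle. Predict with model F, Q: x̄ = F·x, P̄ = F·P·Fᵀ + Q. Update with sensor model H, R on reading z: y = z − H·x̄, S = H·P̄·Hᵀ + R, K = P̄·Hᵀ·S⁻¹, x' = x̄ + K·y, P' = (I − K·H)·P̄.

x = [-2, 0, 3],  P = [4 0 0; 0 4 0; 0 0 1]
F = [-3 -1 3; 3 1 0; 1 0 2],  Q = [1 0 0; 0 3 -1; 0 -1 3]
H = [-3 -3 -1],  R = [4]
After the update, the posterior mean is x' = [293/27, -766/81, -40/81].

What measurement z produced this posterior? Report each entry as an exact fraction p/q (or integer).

z = [-3]

x̄ = F·x = [15, -6, 4]
P̄ = F·P·Fᵀ + Q = [50 -40 -6; -40 43 11; -6 11 11]
S = H·P̄·Hᵀ + R = [162]
K = P̄·Hᵀ·S⁻¹ = [-4/27; -10/81; -13/81]
x' − x̄ = [-112/27, -280/81, -364/81] = K·y
y = (KᵀK)⁻¹·Kᵀ·(x' − x̄) = [28]
z = y + H·x̄ = [28] + [-31] = [-3]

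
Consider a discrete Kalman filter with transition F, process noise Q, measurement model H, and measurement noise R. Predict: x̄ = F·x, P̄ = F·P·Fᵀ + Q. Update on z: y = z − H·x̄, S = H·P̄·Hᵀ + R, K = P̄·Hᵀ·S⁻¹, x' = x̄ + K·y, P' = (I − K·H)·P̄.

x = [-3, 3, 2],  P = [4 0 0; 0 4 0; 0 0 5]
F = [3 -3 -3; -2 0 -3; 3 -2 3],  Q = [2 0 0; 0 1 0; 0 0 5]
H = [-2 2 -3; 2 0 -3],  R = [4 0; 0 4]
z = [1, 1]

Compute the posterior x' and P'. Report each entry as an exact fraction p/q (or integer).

x̄ = F·x = [-24, 0, -9]
P̄ = F·P·Fᵀ + Q = [119 21 15; 21 62 -69; 15 -69 102]
y = z − H·x̄ = [-74, 22]
S = H·P̄·Hᵀ + R = [2486 940; 940 1218]
K = P̄·Hᵀ·S⁻¹ = [-237479/1072174 353169/1072174; 58971/1072174 173677/1072174; -79473/536087 -60144/536087]
x' = x̄ + K·y = [-194506/536087, -271480/536087, -266949/536087]
P' = (I − K·H)·P̄ = [1097325/536087 1604002/536087 496104/536087; 1604002/536087 3093298/536087 953550/536087; 496104/536087 953550/536087 410928/536087]

x' = [-194506/536087, -271480/536087, -266949/536087]
P' = [1097325/536087 1604002/536087 496104/536087; 1604002/536087 3093298/536087 953550/536087; 496104/536087 953550/536087 410928/536087]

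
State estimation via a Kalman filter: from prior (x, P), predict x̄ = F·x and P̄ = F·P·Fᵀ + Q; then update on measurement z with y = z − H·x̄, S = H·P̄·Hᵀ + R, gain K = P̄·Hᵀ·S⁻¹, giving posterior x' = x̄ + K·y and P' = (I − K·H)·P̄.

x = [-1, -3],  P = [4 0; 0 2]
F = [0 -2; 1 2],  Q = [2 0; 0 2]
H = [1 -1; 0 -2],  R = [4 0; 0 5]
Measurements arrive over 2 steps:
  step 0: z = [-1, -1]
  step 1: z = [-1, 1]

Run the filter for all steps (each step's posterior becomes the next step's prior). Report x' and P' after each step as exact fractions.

step 0: x' = [73/187, 6/17], P' = [449/187 5/17; 5/17 15/17]
step 1: x' = [-6792/11051, -1213/11051], P' = [151846/77357 15830/77357; 15830/77357 65290/77357]

step 0: x̄ = F·x = [6, -7]
step 0: P̄ = F·P·Fᵀ + Q = [10 -8; -8 14]
step 0: y = z − H·x̄ = [-14, -15]
step 0: S = H·P̄·Hᵀ + R = [44 44; 44 61]
step 0: K = P̄·Hᵀ·S⁻¹ = [197/374 -2/17; -5/34 -6/17]
step 0: x' = x̄ + K·y = [73/187, 6/17]
step 0: P' = (I − K·H)·P̄ = [449/187 5/17; 5/17 15/17]
step 1: x̄ = F·x = [-12/17, 205/187]
step 1: P̄ = F·P·Fᵀ + Q = [94/17 -70/17; -70/17 1703/187]
step 1: y = z − H·x̄ = [150/187, 597/187]
step 1: S = H·P̄·Hᵀ + R = [5025/187 4946/187; 4946/187 7747/187]
step 1: K = P̄·Hᵀ·S⁻¹ = [34004/77357 -6332/77357; -12365/77357 -26116/77357]
step 1: x' = x̄ + K·y = [-6792/11051, -1213/11051]
step 1: P' = (I − K·H)·P̄ = [151846/77357 15830/77357; 15830/77357 65290/77357]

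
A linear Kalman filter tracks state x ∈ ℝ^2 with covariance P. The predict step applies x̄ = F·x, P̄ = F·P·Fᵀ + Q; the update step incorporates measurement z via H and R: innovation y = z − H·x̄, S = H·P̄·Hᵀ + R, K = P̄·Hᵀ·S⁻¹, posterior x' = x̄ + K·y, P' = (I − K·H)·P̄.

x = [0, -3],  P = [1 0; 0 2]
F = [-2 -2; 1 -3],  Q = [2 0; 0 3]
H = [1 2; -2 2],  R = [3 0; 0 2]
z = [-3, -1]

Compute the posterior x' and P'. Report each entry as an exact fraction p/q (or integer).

x' = [-1884/3985, -3909/3985]
P' = [2122/3985 862/3985; 862/3985 1522/3985]

x̄ = F·x = [6, 9]
P̄ = F·P·Fᵀ + Q = [14 10; 10 22]
y = z − H·x̄ = [-27, -7]
S = H·P̄·Hᵀ + R = [145 40; 40 66]
K = P̄·Hᵀ·S⁻¹ = [1282/3985 -252/797; 1302/3985 132/797]
x' = x̄ + K·y = [-1884/3985, -3909/3985]
P' = (I − K·H)·P̄ = [2122/3985 862/3985; 862/3985 1522/3985]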